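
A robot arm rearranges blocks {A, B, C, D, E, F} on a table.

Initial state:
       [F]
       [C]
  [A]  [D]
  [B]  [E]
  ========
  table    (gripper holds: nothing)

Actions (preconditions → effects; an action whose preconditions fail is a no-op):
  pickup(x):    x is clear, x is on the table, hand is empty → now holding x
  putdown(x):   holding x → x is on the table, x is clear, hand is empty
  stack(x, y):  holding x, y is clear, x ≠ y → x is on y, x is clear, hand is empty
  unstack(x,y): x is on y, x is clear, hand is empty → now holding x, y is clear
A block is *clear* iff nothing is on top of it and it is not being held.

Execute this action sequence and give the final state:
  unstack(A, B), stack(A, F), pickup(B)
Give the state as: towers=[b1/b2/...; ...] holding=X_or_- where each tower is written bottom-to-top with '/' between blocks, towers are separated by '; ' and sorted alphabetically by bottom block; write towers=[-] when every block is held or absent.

towers=[E/D/C/F/A] holding=B

step 1 (unstack(A, B)): towers=[B; E/D/C/F] holding=A
step 2 (stack(A, F)): towers=[B; E/D/C/F/A] holding=-
step 3 (pickup(B)): towers=[E/D/C/F/A] holding=B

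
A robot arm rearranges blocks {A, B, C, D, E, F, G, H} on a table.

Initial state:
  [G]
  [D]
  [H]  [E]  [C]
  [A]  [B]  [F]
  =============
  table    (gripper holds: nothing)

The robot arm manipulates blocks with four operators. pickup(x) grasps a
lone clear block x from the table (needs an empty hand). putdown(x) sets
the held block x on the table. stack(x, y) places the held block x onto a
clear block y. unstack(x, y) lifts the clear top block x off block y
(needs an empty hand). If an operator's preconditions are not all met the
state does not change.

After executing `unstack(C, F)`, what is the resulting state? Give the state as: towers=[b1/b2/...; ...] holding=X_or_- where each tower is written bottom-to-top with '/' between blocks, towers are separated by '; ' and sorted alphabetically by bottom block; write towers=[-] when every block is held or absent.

before: towers=[A/H/D/G; B/E; F/C] holding=-
pre[unstack(C, F)]: on(C,F) ✓, clear(C) ✓, handempty ✓
all met → apply unstack(C, F)
after:  towers=[A/H/D/G; B/E; F] holding=C

towers=[A/H/D/G; B/E; F] holding=C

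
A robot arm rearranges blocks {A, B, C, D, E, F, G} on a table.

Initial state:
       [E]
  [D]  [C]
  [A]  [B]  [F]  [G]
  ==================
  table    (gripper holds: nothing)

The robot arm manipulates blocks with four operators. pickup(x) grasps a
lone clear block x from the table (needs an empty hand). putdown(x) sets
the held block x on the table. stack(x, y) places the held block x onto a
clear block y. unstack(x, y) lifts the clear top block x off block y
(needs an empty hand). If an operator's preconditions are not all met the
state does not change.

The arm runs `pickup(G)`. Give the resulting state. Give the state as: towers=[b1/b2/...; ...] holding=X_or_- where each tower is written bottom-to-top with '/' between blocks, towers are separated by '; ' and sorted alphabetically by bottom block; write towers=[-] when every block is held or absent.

towers=[A/D; B/C/E; F] holding=G

before: towers=[A/D; B/C/E; F; G] holding=-
pre[pickup(G)]: clear(G) ok, ontable(G) ok, handempty ok
all met → apply pickup(G)
after:  towers=[A/D; B/C/E; F] holding=G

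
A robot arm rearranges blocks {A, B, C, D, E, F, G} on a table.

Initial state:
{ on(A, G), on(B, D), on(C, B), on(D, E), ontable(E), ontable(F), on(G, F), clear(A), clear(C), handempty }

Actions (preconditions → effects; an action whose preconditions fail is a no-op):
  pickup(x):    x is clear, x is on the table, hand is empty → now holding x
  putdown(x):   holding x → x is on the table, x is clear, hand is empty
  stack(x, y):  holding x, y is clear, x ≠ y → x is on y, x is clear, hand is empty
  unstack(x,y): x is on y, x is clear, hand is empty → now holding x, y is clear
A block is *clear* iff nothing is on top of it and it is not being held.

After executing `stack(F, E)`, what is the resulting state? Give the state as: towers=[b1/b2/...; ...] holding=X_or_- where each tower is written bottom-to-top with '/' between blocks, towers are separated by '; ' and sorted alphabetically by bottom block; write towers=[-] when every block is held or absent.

before: towers=[E/D/B/C; F/G/A] holding=-
pre[stack(F, E)]: holding(F) fail, clear(E) fail, F≠E ok
holding(F), clear(E) unmet → stack(F, E) is a no-op
after:  towers=[E/D/B/C; F/G/A] holding=-

towers=[E/D/B/C; F/G/A] holding=-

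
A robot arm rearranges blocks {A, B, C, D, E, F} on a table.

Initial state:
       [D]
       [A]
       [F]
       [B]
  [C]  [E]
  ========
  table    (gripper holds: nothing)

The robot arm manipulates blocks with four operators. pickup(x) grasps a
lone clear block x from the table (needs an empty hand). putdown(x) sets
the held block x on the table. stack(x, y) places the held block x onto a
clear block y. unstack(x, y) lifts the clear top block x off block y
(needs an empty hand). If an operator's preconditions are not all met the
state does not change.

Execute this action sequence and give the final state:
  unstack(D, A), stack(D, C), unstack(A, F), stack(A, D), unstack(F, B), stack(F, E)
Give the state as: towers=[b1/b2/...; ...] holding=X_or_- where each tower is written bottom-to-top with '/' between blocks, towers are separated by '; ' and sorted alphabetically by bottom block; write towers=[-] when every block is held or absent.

step 1 (unstack(D, A)): towers=[C; E/B/F/A] holding=D
step 2 (stack(D, C)): towers=[C/D; E/B/F/A] holding=-
step 3 (unstack(A, F)): towers=[C/D; E/B/F] holding=A
step 4 (stack(A, D)): towers=[C/D/A; E/B/F] holding=-
step 5 (unstack(F, B)): towers=[C/D/A; E/B] holding=F
step 6 (stack(F, E)) [no-op]: towers=[C/D/A; E/B] holding=F

towers=[C/D/A; E/B] holding=F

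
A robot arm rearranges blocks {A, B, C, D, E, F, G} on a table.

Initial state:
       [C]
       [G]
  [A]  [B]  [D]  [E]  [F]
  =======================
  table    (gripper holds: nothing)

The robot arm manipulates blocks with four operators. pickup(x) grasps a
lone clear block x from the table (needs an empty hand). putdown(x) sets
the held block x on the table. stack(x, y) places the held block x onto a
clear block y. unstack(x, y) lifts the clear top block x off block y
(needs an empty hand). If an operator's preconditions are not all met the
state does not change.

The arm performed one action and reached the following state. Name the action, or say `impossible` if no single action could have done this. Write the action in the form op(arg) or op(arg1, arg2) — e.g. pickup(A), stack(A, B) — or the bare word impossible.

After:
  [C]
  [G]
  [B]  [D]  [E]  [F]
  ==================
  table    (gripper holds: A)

pickup(A)

target: towers=[B/G/C; D; E; F] holding=A
         pickup(F) → towers=[A; B/G/C; D; E] holding=F
         pickup(D) → towers=[A; B/G/C; E; F] holding=D
         pickup(A) → towers=[B/G/C; D; E; F] holding=A  ← match
         pickup(E) → towers=[A; B/G/C; D; F] holding=E
     unstack(C, G) → towers=[A; B/G; D; E; F] holding=C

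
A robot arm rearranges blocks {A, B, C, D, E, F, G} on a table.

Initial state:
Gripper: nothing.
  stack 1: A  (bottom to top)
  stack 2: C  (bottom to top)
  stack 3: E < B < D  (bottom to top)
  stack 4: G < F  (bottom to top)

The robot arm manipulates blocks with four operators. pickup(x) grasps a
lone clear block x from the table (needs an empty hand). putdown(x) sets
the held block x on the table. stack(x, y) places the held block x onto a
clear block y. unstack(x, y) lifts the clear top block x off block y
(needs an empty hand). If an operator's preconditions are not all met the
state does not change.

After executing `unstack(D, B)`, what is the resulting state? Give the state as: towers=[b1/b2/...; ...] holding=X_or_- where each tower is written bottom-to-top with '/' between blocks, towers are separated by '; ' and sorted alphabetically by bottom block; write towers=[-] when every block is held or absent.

before: towers=[A; C; E/B/D; G/F] holding=-
pre[unstack(D, B)]: on(D,B) ✓, clear(D) ✓, handempty ✓
all met → apply unstack(D, B)
after:  towers=[A; C; E/B; G/F] holding=D

towers=[A; C; E/B; G/F] holding=D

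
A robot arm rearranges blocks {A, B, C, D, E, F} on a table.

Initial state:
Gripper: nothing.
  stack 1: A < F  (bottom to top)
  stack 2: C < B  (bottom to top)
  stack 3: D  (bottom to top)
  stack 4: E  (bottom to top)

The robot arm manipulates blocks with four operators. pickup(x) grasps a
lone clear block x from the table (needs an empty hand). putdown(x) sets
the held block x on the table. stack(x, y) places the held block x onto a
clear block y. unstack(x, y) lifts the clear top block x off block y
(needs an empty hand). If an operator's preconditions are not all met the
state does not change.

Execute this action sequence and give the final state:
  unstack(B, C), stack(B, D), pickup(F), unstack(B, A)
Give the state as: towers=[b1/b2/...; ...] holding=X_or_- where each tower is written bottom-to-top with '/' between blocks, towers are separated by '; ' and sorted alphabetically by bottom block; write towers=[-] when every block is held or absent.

towers=[A/F; C; D/B; E] holding=-

step 1 (unstack(B, C)): towers=[A/F; C; D; E] holding=B
step 2 (stack(B, D)): towers=[A/F; C; D/B; E] holding=-
step 3 (pickup(F)) [no-op]: towers=[A/F; C; D/B; E] holding=-
step 4 (unstack(B, A)) [no-op]: towers=[A/F; C; D/B; E] holding=-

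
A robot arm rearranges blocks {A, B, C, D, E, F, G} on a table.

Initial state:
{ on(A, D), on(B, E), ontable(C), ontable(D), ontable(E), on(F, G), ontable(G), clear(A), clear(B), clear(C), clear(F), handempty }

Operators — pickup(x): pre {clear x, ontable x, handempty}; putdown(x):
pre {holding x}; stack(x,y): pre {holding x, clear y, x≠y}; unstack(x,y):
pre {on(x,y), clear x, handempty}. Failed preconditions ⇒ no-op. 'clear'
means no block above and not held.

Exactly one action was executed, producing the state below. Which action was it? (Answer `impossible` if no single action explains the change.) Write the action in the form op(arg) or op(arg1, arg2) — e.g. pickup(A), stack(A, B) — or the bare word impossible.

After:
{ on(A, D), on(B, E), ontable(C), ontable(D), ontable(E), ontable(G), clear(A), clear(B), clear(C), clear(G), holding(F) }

target: towers=[C; D/A; E/B; G] holding=F
     unstack(B, E) → towers=[C; D/A; E; G/F] holding=B
     unstack(F, G) → towers=[C; D/A; E/B; G] holding=F  ← match
     unstack(A, D) → towers=[C; D; E/B; G/F] holding=A
         pickup(C) → towers=[D/A; E/B; G/F] holding=C

unstack(F, G)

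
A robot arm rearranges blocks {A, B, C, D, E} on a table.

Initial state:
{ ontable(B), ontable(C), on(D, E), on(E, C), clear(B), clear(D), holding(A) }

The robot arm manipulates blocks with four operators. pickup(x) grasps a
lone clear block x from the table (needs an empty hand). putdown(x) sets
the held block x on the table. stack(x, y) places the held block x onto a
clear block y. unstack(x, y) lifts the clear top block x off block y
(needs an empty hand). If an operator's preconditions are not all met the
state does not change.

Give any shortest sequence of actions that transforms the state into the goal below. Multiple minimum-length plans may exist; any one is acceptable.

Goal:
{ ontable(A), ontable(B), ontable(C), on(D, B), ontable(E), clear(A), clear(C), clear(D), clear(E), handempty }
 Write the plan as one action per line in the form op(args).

step 1 (putdown(A)): towers=[A; B; C/E/D] holding=-
step 2 (unstack(D, E)): towers=[A; B; C/E] holding=D
step 3 (stack(D, B)): towers=[A; B/D; C/E] holding=-
step 4 (unstack(E, C)): towers=[A; B/D; C] holding=E
step 5 (putdown(E)): towers=[A; B/D; C; E] holding=-
goal check: towers=[A; B/D; C; E] holding=- — reached (length 5, optimal by BFS)

putdown(A)
unstack(D, E)
stack(D, B)
unstack(E, C)
putdown(E)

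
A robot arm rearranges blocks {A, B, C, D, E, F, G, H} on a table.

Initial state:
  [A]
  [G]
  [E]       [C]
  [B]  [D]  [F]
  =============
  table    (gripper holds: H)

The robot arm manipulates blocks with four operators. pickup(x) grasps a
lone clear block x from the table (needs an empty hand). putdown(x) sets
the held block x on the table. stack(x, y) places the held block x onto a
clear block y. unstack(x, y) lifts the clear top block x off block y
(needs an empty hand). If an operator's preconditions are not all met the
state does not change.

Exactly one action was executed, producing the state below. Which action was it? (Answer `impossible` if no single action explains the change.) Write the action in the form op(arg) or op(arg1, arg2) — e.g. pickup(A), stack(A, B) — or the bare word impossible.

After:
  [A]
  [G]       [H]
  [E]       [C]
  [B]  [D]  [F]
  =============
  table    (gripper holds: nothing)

stack(H, C)

target: towers=[B/E/G/A; D; F/C/H] holding=-
        putdown(H) → towers=[B/E/G/A; D; F/C; H] holding=-
       stack(H, A) → towers=[B/E/G/A/H; D; F/C] holding=-
       stack(H, D) → towers=[B/E/G/A; D/H; F/C] holding=-
       stack(H, C) → towers=[B/E/G/A; D; F/C/H] holding=-  ← match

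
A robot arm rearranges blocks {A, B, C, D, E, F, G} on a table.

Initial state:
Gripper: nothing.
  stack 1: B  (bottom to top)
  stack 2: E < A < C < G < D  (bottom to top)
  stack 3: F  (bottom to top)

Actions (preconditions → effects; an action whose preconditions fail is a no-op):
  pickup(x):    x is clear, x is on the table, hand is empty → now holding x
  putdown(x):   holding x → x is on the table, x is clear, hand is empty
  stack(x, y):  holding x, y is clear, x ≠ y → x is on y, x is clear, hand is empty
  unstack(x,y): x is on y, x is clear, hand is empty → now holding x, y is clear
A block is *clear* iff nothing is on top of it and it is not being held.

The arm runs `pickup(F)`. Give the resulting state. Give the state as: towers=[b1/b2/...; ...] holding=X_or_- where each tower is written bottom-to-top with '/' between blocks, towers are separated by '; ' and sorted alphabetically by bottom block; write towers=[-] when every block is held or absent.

towers=[B; E/A/C/G/D] holding=F

before: towers=[B; E/A/C/G/D; F] holding=-
pre[pickup(F)]: clear(F) ok, ontable(F) ok, handempty ok
all met → apply pickup(F)
after:  towers=[B; E/A/C/G/D] holding=F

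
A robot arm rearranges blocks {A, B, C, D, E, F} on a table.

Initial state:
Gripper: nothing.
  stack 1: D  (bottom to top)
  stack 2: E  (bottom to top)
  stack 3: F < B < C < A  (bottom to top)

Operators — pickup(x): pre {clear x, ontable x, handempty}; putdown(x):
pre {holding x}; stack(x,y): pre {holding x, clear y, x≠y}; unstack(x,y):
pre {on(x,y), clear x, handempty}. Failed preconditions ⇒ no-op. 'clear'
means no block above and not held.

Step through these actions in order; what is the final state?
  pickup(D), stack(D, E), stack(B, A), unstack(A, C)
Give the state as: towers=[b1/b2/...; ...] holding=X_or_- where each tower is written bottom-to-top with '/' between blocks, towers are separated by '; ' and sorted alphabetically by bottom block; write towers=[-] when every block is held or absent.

step 1 (pickup(D)): towers=[E; F/B/C/A] holding=D
step 2 (stack(D, E)): towers=[E/D; F/B/C/A] holding=-
step 3 (stack(B, A)) [no-op]: towers=[E/D; F/B/C/A] holding=-
step 4 (unstack(A, C)): towers=[E/D; F/B/C] holding=A

towers=[E/D; F/B/C] holding=A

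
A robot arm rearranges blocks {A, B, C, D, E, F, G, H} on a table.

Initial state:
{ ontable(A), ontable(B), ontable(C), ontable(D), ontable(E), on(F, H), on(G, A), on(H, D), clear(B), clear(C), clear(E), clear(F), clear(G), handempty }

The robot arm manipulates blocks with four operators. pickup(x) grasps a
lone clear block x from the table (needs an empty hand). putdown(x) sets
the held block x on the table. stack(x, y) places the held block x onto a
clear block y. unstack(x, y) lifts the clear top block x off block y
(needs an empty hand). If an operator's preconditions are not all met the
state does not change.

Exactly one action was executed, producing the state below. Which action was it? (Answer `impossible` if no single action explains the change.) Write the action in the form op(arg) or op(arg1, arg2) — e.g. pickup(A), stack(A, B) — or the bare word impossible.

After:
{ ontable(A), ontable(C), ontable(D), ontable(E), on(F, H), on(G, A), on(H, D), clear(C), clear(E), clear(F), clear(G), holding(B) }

target: towers=[A/G; C; D/H/F; E] holding=B
     unstack(G, A) → towers=[A; B; C; D/H/F; E] holding=G
         pickup(E) → towers=[A/G; B; C; D/H/F] holding=E
         pickup(B) → towers=[A/G; C; D/H/F; E] holding=B  ← match
     unstack(F, H) → towers=[A/G; B; C; D/H; E] holding=F
         pickup(C) → towers=[A/G; B; D/H/F; E] holding=C

pickup(B)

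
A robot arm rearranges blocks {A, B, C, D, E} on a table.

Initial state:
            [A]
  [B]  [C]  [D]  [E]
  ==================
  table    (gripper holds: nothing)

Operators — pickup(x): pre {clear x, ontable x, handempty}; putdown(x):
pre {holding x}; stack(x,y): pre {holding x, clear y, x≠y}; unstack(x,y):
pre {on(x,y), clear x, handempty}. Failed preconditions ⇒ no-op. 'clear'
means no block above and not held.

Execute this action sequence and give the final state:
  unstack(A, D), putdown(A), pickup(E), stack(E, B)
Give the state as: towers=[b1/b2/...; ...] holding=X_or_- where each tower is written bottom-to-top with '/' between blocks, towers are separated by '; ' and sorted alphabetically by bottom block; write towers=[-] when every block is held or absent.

step 1 (unstack(A, D)): towers=[B; C; D; E] holding=A
step 2 (putdown(A)): towers=[A; B; C; D; E] holding=-
step 3 (pickup(E)): towers=[A; B; C; D] holding=E
step 4 (stack(E, B)): towers=[A; B/E; C; D] holding=-

towers=[A; B/E; C; D] holding=-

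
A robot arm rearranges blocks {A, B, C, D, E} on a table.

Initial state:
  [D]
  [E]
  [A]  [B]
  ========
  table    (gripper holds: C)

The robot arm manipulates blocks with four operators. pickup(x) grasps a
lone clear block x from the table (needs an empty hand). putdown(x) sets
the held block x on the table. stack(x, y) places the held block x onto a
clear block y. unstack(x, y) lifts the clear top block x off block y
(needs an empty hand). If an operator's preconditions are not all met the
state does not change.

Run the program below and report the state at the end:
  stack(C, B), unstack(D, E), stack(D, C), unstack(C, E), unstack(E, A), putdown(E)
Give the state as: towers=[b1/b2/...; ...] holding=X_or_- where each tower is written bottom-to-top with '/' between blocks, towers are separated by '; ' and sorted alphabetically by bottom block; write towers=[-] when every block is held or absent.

towers=[A; B/C/D; E] holding=-

step 1 (stack(C, B)): towers=[A/E/D; B/C] holding=-
step 2 (unstack(D, E)): towers=[A/E; B/C] holding=D
step 3 (stack(D, C)): towers=[A/E; B/C/D] holding=-
step 4 (unstack(C, E)) [no-op]: towers=[A/E; B/C/D] holding=-
step 5 (unstack(E, A)): towers=[A; B/C/D] holding=E
step 6 (putdown(E)): towers=[A; B/C/D; E] holding=-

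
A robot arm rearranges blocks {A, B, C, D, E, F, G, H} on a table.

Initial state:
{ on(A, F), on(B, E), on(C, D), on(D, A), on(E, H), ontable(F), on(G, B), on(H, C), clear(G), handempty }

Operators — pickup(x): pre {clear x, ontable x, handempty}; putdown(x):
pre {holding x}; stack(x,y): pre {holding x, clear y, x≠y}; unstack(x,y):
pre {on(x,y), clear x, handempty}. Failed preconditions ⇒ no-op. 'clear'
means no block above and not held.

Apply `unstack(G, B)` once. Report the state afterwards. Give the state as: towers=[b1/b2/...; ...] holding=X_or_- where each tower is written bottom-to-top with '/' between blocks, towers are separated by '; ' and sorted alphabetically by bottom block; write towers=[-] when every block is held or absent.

towers=[F/A/D/C/H/E/B] holding=G

before: towers=[F/A/D/C/H/E/B/G] holding=-
pre[unstack(G, B)]: on(G,B) yes, clear(G) yes, handempty yes
all met → apply unstack(G, B)
after:  towers=[F/A/D/C/H/E/B] holding=G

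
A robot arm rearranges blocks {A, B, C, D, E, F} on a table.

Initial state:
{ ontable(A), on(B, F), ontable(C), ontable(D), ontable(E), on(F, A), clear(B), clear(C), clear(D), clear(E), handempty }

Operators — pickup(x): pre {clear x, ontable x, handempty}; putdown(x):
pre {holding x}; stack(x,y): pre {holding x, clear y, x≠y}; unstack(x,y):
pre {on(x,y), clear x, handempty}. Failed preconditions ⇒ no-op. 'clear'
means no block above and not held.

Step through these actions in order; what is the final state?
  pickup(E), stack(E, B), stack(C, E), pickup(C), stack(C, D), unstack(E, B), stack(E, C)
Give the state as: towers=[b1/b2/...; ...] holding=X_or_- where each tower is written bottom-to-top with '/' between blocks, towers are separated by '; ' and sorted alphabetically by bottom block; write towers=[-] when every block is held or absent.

step 1 (pickup(E)): towers=[A/F/B; C; D] holding=E
step 2 (stack(E, B)): towers=[A/F/B/E; C; D] holding=-
step 3 (stack(C, E)) [no-op]: towers=[A/F/B/E; C; D] holding=-
step 4 (pickup(C)): towers=[A/F/B/E; D] holding=C
step 5 (stack(C, D)): towers=[A/F/B/E; D/C] holding=-
step 6 (unstack(E, B)): towers=[A/F/B; D/C] holding=E
step 7 (stack(E, C)): towers=[A/F/B; D/C/E] holding=-

towers=[A/F/B; D/C/E] holding=-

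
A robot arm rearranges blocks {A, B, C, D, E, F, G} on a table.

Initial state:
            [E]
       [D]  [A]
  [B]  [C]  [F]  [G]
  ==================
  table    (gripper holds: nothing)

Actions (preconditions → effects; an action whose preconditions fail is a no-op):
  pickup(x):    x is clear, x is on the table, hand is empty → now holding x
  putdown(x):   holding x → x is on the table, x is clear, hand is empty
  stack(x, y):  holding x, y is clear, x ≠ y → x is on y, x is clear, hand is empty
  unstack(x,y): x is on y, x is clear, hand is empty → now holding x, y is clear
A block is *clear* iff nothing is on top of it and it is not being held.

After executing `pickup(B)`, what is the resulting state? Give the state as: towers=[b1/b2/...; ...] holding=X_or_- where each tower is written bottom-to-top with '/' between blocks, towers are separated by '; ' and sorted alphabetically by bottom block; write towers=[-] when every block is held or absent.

towers=[C/D; F/A/E; G] holding=B

before: towers=[B; C/D; F/A/E; G] holding=-
pre[pickup(B)]: clear(B) ✓, ontable(B) ✓, handempty ✓
all met → apply pickup(B)
after:  towers=[C/D; F/A/E; G] holding=B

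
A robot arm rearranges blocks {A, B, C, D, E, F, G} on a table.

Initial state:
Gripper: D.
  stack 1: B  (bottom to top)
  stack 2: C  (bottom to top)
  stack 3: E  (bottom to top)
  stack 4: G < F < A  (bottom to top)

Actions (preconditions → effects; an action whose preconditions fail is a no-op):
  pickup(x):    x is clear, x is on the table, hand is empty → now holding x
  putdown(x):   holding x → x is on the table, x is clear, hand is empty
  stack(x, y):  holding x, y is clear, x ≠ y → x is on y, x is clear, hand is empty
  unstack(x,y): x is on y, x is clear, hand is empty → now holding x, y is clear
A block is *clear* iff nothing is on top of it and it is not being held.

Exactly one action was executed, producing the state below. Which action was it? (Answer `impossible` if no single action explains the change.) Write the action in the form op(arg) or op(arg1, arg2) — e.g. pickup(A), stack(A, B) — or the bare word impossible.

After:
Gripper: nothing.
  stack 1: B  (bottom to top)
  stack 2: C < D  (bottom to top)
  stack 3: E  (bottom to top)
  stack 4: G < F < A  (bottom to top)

stack(D, C)

target: towers=[B; C/D; E; G/F/A] holding=-
        putdown(D) → towers=[B; C; D; E; G/F/A] holding=-
       stack(D, B) → towers=[B/D; C; E; G/F/A] holding=-
       stack(D, A) → towers=[B; C; E; G/F/A/D] holding=-
       stack(D, E) → towers=[B; C; E/D; G/F/A] holding=-
       stack(D, C) → towers=[B; C/D; E; G/F/A] holding=-  ← match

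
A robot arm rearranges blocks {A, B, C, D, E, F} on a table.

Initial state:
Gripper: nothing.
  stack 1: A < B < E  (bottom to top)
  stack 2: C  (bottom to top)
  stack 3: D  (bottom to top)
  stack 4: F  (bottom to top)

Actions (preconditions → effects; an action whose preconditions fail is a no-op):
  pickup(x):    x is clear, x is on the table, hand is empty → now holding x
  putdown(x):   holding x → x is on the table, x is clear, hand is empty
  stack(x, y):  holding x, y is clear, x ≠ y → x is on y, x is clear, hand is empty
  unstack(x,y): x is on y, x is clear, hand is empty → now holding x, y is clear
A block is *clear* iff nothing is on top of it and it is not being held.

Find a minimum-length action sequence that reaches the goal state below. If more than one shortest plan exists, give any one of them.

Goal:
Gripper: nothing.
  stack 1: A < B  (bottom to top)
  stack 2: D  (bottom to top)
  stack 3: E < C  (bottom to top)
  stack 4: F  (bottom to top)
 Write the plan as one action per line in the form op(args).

step 1 (unstack(E, B)): towers=[A/B; C; D; F] holding=E
step 2 (putdown(E)): towers=[A/B; C; D; E; F] holding=-
step 3 (pickup(C)): towers=[A/B; D; E; F] holding=C
step 4 (stack(C, E)): towers=[A/B; D; E/C; F] holding=-
goal check: towers=[A/B; D; E/C; F] holding=- — reached (length 4, optimal by BFS)

unstack(E, B)
putdown(E)
pickup(C)
stack(C, E)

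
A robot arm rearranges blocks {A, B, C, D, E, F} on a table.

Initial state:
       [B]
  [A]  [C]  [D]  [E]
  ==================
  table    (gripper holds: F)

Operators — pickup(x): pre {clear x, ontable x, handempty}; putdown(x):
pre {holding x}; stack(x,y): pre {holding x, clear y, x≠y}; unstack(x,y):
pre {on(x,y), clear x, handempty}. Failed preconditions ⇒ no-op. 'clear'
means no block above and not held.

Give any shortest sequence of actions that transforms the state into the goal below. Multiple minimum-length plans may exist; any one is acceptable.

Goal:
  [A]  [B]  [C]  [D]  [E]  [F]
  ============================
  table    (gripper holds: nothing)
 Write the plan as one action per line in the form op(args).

step 1 (putdown(F)): towers=[A; C/B; D; E; F] holding=-
step 2 (unstack(B, C)): towers=[A; C; D; E; F] holding=B
step 3 (putdown(B)): towers=[A; B; C; D; E; F] holding=-
goal check: towers=[A; B; C; D; E; F] holding=- — reached (length 3, optimal by BFS)

putdown(F)
unstack(B, C)
putdown(B)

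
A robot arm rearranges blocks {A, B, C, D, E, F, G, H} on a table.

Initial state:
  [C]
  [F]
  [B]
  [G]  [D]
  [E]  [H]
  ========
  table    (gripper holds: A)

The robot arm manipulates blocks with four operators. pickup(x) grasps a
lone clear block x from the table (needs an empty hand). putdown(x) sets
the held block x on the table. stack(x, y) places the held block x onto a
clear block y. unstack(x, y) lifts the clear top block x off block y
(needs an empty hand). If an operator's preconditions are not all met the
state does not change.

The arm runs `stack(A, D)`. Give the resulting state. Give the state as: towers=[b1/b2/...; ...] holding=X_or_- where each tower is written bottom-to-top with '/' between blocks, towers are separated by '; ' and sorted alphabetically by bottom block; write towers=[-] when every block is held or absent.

before: towers=[E/G/B/F/C; H/D] holding=A
pre[stack(A, D)]: holding(A) ✓, clear(D) ✓, A≠D ✓
all met → apply stack(A, D)
after:  towers=[E/G/B/F/C; H/D/A] holding=-

towers=[E/G/B/F/C; H/D/A] holding=-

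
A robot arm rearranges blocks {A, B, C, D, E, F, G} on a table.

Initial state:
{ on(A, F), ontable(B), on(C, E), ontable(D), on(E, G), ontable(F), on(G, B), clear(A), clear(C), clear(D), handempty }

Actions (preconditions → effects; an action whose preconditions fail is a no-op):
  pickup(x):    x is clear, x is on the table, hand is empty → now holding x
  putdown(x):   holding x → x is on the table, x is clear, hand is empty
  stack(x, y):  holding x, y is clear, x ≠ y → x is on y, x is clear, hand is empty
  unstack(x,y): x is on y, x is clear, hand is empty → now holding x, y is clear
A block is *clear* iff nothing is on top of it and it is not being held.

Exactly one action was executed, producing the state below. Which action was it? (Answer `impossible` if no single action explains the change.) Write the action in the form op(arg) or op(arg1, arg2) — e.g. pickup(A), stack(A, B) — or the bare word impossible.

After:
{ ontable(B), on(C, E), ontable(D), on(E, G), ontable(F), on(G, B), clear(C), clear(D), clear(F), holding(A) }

unstack(A, F)

target: towers=[B/G/E/C; D; F] holding=A
         pickup(D) → towers=[B/G/E/C; F/A] holding=D
     unstack(A, F) → towers=[B/G/E/C; D; F] holding=A  ← match
     unstack(C, E) → towers=[B/G/E; D; F/A] holding=C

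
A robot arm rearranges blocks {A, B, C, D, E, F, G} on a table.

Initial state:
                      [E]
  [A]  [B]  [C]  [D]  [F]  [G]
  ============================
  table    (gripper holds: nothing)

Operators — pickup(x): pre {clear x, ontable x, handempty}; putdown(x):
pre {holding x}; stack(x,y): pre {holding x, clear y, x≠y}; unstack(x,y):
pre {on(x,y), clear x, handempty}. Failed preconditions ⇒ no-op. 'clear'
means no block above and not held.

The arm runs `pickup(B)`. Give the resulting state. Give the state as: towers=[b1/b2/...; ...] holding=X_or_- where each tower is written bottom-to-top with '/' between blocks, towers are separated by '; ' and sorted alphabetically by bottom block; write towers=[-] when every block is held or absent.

towers=[A; C; D; F/E; G] holding=B

before: towers=[A; B; C; D; F/E; G] holding=-
pre[pickup(B)]: clear(B) yes, ontable(B) yes, handempty yes
all met → apply pickup(B)
after:  towers=[A; C; D; F/E; G] holding=B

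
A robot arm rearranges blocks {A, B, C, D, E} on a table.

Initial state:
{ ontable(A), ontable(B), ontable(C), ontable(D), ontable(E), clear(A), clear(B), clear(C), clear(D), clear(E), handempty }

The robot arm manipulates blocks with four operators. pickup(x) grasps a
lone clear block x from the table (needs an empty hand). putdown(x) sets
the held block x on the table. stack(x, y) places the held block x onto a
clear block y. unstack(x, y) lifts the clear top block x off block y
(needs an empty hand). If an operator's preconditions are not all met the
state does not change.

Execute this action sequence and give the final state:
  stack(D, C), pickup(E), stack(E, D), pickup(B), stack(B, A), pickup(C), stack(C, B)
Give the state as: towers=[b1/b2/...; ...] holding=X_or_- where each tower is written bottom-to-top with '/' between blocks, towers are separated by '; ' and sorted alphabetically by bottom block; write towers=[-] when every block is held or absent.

towers=[A/B/C; D/E] holding=-

step 1 (stack(D, C)) [no-op]: towers=[A; B; C; D; E] holding=-
step 2 (pickup(E)): towers=[A; B; C; D] holding=E
step 3 (stack(E, D)): towers=[A; B; C; D/E] holding=-
step 4 (pickup(B)): towers=[A; C; D/E] holding=B
step 5 (stack(B, A)): towers=[A/B; C; D/E] holding=-
step 6 (pickup(C)): towers=[A/B; D/E] holding=C
step 7 (stack(C, B)): towers=[A/B/C; D/E] holding=-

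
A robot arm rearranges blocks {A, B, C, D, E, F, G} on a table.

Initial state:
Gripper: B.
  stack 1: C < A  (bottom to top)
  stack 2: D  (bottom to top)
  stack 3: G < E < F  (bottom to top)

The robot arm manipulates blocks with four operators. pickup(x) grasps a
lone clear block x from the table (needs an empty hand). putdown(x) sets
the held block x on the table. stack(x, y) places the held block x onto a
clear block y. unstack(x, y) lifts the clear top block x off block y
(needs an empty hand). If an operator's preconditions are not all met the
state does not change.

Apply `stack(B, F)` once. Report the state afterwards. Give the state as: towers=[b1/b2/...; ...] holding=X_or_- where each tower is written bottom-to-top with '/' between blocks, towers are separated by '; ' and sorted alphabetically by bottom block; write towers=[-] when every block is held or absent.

before: towers=[C/A; D; G/E/F] holding=B
pre[stack(B, F)]: holding(B) yes, clear(F) yes, B≠F yes
all met → apply stack(B, F)
after:  towers=[C/A; D; G/E/F/B] holding=-

towers=[C/A; D; G/E/F/B] holding=-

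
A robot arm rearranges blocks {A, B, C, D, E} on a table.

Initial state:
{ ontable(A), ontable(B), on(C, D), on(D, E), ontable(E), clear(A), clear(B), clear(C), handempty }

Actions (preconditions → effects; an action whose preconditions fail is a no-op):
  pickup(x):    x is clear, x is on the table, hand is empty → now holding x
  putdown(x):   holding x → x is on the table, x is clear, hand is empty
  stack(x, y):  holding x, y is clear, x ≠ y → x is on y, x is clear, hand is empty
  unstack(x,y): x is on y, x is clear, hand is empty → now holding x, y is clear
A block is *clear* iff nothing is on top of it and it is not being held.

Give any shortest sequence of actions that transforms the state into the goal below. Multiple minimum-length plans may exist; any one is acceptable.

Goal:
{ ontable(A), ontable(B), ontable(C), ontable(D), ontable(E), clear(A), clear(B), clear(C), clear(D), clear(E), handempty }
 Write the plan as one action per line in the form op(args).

step 1 (unstack(C, D)): towers=[A; B; E/D] holding=C
step 2 (putdown(C)): towers=[A; B; C; E/D] holding=-
step 3 (unstack(D, E)): towers=[A; B; C; E] holding=D
step 4 (putdown(D)): towers=[A; B; C; D; E] holding=-
goal check: towers=[A; B; C; D; E] holding=- — reached (length 4, optimal by BFS)

unstack(C, D)
putdown(C)
unstack(D, E)
putdown(D)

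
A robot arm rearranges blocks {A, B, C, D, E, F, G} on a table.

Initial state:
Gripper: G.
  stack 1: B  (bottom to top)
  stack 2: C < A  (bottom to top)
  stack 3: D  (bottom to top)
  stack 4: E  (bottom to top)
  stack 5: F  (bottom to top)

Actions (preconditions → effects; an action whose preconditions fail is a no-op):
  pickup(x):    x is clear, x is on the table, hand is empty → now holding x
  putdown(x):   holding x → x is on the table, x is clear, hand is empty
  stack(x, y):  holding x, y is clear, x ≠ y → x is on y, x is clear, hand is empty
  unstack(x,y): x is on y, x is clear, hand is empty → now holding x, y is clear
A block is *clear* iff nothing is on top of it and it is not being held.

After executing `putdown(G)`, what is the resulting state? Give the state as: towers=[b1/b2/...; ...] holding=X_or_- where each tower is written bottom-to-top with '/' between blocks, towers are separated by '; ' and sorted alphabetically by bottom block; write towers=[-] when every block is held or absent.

towers=[B; C/A; D; E; F; G] holding=-

before: towers=[B; C/A; D; E; F] holding=G
pre[putdown(G)]: holding(G) ok
all met → apply putdown(G)
after:  towers=[B; C/A; D; E; F; G] holding=-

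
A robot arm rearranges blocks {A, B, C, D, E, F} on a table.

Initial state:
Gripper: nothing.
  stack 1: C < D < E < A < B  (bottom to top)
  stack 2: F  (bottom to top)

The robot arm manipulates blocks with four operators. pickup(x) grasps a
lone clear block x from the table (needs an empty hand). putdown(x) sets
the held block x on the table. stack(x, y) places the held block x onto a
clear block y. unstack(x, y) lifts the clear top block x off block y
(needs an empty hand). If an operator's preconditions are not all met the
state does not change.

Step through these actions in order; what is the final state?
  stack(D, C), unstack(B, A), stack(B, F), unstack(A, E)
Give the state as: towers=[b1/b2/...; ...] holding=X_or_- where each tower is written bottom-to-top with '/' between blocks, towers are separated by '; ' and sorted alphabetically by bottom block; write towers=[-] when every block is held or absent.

step 1 (stack(D, C)) [no-op]: towers=[C/D/E/A/B; F] holding=-
step 2 (unstack(B, A)): towers=[C/D/E/A; F] holding=B
step 3 (stack(B, F)): towers=[C/D/E/A; F/B] holding=-
step 4 (unstack(A, E)): towers=[C/D/E; F/B] holding=A

towers=[C/D/E; F/B] holding=A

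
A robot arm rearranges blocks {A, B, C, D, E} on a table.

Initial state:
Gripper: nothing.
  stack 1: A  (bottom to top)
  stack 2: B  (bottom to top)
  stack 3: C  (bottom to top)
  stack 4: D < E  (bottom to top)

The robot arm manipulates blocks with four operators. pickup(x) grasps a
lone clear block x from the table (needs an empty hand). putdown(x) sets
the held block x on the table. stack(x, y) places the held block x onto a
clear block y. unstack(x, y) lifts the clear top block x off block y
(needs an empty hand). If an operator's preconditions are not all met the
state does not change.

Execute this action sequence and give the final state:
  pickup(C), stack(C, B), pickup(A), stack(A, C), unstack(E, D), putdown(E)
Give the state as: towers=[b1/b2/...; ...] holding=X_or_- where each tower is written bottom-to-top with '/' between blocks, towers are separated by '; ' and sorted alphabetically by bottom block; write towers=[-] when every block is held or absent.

towers=[B/C/A; D; E] holding=-

step 1 (pickup(C)): towers=[A; B; D/E] holding=C
step 2 (stack(C, B)): towers=[A; B/C; D/E] holding=-
step 3 (pickup(A)): towers=[B/C; D/E] holding=A
step 4 (stack(A, C)): towers=[B/C/A; D/E] holding=-
step 5 (unstack(E, D)): towers=[B/C/A; D] holding=E
step 6 (putdown(E)): towers=[B/C/A; D; E] holding=-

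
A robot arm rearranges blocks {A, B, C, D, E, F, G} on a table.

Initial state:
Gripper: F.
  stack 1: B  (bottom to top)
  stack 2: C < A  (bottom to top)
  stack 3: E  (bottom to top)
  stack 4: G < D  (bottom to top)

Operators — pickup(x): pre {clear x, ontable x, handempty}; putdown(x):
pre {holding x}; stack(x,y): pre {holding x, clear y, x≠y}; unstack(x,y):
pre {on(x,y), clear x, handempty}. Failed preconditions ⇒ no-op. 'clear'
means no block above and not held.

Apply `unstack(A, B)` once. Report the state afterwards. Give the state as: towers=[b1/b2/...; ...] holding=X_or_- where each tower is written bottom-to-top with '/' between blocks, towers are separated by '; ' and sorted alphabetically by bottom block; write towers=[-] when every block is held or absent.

before: towers=[B; C/A; E; G/D] holding=F
pre[unstack(A, B)]: on(A,B) ✗, clear(A) ✓, handempty ✗
on(A,B), handempty unmet → unstack(A, B) is a no-op
after:  towers=[B; C/A; E; G/D] holding=F

towers=[B; C/A; E; G/D] holding=F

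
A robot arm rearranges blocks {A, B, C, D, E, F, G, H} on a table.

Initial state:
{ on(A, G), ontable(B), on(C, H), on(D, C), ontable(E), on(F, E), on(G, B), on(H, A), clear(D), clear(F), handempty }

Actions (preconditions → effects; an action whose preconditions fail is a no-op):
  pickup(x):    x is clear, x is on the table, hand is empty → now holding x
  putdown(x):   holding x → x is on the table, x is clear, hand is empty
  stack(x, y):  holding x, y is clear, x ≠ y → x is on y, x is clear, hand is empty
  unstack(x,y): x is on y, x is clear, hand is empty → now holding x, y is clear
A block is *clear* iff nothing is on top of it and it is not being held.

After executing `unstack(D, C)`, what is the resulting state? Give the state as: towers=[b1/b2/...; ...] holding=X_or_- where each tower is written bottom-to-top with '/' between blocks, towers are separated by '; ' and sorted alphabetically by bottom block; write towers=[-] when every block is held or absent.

before: towers=[B/G/A/H/C/D; E/F] holding=-
pre[unstack(D, C)]: on(D,C) yes, clear(D) yes, handempty yes
all met → apply unstack(D, C)
after:  towers=[B/G/A/H/C; E/F] holding=D

towers=[B/G/A/H/C; E/F] holding=D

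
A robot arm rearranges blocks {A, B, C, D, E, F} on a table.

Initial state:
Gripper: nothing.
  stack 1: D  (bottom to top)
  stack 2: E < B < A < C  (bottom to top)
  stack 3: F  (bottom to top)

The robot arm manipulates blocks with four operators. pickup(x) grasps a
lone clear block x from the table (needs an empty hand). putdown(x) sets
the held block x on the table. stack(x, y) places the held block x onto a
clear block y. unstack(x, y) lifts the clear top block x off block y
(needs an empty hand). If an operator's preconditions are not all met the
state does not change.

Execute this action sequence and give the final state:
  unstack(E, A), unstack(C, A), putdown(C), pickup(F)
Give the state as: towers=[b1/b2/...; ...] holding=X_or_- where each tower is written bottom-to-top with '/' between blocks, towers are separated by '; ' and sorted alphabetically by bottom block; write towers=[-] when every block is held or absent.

step 1 (unstack(E, A)) [no-op]: towers=[D; E/B/A/C; F] holding=-
step 2 (unstack(C, A)): towers=[D; E/B/A; F] holding=C
step 3 (putdown(C)): towers=[C; D; E/B/A; F] holding=-
step 4 (pickup(F)): towers=[C; D; E/B/A] holding=F

towers=[C; D; E/B/A] holding=F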